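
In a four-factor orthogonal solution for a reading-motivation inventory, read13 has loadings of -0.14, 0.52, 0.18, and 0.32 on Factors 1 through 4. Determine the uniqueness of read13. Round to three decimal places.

0.575

h² = (-0.14)² + 0.52² + 0.18² + 0.32² = 0.0196 + 0.2704 + 0.0324 + 0.1024 = 0.4248
Uniqueness u² = 1 − h² = 1 − 0.4248 = 0.5752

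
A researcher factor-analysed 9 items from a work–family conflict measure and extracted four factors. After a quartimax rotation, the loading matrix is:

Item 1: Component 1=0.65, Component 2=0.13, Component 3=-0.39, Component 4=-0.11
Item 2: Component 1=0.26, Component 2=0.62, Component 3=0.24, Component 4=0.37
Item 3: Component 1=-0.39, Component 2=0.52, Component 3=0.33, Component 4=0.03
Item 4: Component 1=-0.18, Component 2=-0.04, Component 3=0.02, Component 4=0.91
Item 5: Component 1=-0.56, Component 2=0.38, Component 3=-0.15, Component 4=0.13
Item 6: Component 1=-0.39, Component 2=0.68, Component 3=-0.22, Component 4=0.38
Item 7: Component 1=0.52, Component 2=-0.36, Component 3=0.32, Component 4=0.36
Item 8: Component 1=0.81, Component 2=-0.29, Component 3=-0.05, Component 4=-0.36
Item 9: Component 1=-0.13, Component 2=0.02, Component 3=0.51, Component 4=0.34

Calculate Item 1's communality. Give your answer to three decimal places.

0.604

h² = 0.65² + 0.13² + (-0.39)² + (-0.11)² = 0.4225 + 0.0169 + 0.1521 + 0.0121 = 0.6036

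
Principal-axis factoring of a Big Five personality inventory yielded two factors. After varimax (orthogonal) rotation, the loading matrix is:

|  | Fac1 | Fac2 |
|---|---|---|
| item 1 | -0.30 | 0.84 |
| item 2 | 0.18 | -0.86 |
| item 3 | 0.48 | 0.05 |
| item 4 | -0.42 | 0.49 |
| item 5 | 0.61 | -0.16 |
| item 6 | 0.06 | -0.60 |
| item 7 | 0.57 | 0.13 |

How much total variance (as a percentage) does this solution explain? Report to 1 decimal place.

SS loadings by factor: 1.2298, 2.0903; total = 3.3201.
Total variance with 7 standardized items is 7, so the solution explains 3.3201/7 = 0.4743 = 47.43%.

47.4%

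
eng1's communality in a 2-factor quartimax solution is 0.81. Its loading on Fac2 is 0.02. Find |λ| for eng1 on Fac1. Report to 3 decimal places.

0.900

Under orthogonal rotation h² = Σλ², so λ_Fac1² = h² − (0.0004) = 0.81 − 0.0004 = 0.8096.
|λ| = √0.8096 = 0.8998.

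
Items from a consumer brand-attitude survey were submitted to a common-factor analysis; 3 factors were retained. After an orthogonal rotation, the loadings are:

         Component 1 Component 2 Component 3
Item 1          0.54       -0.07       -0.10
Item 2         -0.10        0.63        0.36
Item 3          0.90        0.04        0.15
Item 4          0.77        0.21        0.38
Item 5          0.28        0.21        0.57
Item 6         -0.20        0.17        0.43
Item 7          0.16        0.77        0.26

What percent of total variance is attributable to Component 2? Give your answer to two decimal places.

SS loadings for Component 2 = (-0.07)² + 0.63² + 0.04² + 0.21² + 0.21² + 0.17² + 0.77² = 1.1134
With 7 standardized items, total variance = 7. Proportion = 1.1134/7 = 0.1591 → 15.91%.

15.91%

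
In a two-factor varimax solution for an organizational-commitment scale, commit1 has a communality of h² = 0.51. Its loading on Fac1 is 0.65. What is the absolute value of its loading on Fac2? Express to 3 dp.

0.296

Under orthogonal rotation h² = Σλ², so λ_Fac2² = h² − (0.4225) = 0.51 − 0.4225 = 0.0875.
|λ| = √0.0875 = 0.2958.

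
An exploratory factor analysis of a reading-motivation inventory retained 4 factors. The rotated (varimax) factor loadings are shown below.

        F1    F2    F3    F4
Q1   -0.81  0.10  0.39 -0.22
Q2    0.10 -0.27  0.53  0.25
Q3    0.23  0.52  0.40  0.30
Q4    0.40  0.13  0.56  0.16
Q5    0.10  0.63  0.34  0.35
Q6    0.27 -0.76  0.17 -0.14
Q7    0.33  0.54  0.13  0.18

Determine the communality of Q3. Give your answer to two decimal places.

0.57

h² = 0.23² + 0.52² + 0.40² + 0.30² = 0.0529 + 0.2704 + 0.1600 + 0.0900 = 0.5733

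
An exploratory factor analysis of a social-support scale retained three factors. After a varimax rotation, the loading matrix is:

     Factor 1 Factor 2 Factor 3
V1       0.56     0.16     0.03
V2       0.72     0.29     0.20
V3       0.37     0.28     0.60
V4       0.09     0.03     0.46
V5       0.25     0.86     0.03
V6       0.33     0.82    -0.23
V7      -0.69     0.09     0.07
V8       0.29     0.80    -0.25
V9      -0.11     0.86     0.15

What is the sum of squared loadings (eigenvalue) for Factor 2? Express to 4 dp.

2.9887

SS loadings for Factor 2 = 0.16² + 0.29² + 0.28² + 0.03² + 0.86² + 0.82² + 0.09² + 0.80² + 0.86² = 0.0256 + 0.0841 + 0.0784 + 0.0009 + 0.7396 + 0.6724 + 0.0081 + 0.6400 + 0.7396 = 2.9887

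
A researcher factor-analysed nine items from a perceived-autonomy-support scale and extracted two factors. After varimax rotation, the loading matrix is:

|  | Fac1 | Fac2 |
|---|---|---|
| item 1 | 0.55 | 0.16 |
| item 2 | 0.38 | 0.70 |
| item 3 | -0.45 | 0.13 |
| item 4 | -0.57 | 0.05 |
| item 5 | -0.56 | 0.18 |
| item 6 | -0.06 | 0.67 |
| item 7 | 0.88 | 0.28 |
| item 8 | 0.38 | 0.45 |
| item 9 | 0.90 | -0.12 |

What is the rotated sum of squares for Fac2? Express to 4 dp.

1.3116

SS loadings for Fac2 = 0.16² + 0.70² + 0.13² + 0.05² + 0.18² + 0.67² + 0.28² + 0.45² + (-0.12)² = 0.0256 + 0.4900 + 0.0169 + 0.0025 + 0.0324 + 0.4489 + 0.0784 + 0.2025 + 0.0144 = 1.3116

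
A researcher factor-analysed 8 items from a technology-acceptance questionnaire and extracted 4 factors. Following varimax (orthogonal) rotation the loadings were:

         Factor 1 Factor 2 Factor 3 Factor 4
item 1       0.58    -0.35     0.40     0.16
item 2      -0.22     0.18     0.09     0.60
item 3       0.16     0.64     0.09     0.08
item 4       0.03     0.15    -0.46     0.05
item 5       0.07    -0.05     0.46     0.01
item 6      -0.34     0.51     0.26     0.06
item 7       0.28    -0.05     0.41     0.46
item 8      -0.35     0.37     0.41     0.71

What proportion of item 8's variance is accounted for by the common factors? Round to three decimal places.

0.932

h² = (-0.35)² + 0.37² + 0.41² + 0.71² = 0.1225 + 0.1369 + 0.1681 + 0.5041 = 0.9316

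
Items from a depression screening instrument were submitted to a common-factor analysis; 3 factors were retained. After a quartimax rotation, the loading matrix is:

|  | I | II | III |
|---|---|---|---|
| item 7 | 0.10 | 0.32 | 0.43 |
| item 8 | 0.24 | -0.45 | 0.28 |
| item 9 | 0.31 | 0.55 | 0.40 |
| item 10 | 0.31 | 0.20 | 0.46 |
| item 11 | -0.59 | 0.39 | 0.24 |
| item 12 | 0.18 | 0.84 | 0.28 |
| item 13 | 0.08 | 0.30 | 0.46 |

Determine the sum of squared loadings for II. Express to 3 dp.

1.595

SS loadings for II = 0.32² + (-0.45)² + 0.55² + 0.20² + 0.39² + 0.84² + 0.30² = 0.1024 + 0.2025 + 0.3025 + 0.0400 + 0.1521 + 0.7056 + 0.0900 = 1.5951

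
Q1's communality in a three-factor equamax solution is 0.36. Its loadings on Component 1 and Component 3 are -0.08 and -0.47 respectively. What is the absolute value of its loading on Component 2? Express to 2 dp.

0.36

Under orthogonal rotation h² = Σλ², so λ_Component 2² = h² − (0.2273) = 0.36 − 0.2273 = 0.1327.
|λ| = √0.1327 = 0.3643.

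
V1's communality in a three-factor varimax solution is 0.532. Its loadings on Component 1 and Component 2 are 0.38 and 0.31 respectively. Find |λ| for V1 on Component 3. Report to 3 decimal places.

Under orthogonal rotation h² = Σλ², so λ_Component 3² = h² − (0.2405) = 0.532 − 0.2405 = 0.2915.
|λ| = √0.2915 = 0.5399.

0.540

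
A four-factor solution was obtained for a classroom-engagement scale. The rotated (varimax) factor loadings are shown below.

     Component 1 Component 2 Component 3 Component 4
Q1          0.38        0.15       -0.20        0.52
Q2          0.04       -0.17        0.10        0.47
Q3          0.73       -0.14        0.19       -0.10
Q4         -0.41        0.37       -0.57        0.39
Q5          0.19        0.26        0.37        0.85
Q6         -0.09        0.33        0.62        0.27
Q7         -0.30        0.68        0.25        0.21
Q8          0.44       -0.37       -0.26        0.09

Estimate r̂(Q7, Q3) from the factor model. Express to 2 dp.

-0.29

r̂ = Σ λ_i·λ_j across factors = (-0.30)(0.73) + (0.68)(-0.14) + (0.25)(0.19) + (0.21)(-0.10)
  = -0.2190 -0.0952 +0.0475 -0.0210 = -0.2877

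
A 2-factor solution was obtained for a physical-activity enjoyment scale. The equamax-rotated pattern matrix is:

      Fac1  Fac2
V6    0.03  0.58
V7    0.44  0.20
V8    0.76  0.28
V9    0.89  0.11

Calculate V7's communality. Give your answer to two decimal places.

h² = 0.44² + 0.20² = 0.1936 + 0.0400 = 0.2336

0.23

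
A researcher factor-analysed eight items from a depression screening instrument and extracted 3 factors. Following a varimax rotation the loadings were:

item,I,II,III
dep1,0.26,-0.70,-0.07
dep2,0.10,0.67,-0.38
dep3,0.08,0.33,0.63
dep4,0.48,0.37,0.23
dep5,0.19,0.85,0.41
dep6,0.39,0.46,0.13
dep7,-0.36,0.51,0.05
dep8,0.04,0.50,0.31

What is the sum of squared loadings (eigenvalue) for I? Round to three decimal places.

SS loadings for I = 0.26² + 0.10² + 0.08² + 0.48² + 0.19² + 0.39² + (-0.36)² + 0.04² = 0.0676 + 0.0100 + 0.0064 + 0.2304 + 0.0361 + 0.1521 + 0.1296 + 0.0016 = 0.6338

0.634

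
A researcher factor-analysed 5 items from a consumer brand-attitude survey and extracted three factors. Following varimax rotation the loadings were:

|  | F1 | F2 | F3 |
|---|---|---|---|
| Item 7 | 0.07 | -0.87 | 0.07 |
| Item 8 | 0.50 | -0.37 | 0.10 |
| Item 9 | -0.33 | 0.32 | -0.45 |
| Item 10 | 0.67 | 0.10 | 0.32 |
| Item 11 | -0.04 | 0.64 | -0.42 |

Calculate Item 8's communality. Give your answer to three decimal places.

0.397

h² = 0.50² + (-0.37)² + 0.10² = 0.2500 + 0.1369 + 0.0100 = 0.3969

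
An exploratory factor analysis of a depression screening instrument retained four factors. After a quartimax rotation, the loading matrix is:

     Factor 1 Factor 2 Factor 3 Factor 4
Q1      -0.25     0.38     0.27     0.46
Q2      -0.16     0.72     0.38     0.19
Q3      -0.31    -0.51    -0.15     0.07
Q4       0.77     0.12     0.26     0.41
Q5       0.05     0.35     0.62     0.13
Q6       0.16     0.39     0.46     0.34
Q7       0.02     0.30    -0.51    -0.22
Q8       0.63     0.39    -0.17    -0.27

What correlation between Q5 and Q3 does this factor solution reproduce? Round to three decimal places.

-0.278

r̂ = Σ λ_i·λ_j across factors = (0.05)(-0.31) + (0.35)(-0.51) + (0.62)(-0.15) + (0.13)(0.07)
  = -0.0155 -0.1785 -0.0930 +0.0091 = -0.2779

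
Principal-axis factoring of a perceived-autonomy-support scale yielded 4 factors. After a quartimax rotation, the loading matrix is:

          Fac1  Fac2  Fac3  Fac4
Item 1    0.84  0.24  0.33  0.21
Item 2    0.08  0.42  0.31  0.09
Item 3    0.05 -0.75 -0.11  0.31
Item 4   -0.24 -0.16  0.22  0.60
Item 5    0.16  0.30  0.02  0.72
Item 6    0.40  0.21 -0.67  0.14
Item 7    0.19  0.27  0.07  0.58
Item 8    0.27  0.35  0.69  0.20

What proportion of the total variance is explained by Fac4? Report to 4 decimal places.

SS loadings for Fac4 = 0.21² + 0.09² + 0.31² + 0.60² + 0.72² + 0.14² + 0.58² + 0.20² = 1.4227
Proportion of variance = 1.4227 / 8 = 0.1778.

0.1778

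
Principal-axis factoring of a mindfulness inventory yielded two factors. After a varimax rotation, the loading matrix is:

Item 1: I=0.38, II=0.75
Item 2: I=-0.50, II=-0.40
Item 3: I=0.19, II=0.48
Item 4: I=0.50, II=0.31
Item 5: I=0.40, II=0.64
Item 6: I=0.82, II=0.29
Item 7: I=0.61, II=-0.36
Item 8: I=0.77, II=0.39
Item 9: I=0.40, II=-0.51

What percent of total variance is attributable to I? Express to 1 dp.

SS loadings for I = 0.38² + (-0.50)² + 0.19² + 0.50² + 0.40² + 0.82² + 0.61² + 0.77² + 0.40² = 2.6379
With 9 standardized items, total variance = 9. Proportion = 2.6379/9 = 0.2931 → 29.31%.

29.3%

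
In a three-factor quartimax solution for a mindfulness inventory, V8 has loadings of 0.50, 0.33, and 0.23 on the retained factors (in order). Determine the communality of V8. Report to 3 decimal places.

h² = 0.50² + 0.33² + 0.23² = 0.2500 + 0.1089 + 0.0529 = 0.4118

0.412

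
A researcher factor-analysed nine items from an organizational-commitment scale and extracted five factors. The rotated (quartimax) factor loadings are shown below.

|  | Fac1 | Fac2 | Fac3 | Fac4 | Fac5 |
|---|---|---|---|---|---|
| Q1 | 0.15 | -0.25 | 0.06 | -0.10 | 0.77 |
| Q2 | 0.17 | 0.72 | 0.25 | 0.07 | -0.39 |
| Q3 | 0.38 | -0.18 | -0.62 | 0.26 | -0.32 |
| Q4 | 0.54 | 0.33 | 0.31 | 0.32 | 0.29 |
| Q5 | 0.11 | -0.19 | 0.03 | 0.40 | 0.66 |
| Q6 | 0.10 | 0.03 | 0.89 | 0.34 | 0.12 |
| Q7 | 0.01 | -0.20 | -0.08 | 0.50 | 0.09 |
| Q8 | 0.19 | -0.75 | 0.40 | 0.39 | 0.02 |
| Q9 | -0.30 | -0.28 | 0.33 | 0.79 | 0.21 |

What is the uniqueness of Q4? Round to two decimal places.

h² = 0.54² + 0.33² + 0.31² + 0.32² + 0.29² = 0.2916 + 0.1089 + 0.0961 + 0.1024 + 0.0841 = 0.6831
Uniqueness u² = 1 − h² = 1 − 0.6831 = 0.3169

0.32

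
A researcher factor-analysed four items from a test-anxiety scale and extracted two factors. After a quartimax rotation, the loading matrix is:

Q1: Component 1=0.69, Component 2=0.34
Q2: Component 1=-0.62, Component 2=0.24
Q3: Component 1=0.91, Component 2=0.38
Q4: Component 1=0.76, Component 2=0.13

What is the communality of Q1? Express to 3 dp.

h² = 0.69² + 0.34² = 0.4761 + 0.1156 = 0.5917

0.592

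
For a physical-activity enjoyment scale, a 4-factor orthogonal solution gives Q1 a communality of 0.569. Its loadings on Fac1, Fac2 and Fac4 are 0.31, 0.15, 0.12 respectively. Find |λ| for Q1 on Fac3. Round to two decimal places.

0.66

Under orthogonal rotation h² = Σλ², so λ_Fac3² = h² − (0.1330) = 0.569 − 0.1330 = 0.4360.
|λ| = √0.4360 = 0.6603.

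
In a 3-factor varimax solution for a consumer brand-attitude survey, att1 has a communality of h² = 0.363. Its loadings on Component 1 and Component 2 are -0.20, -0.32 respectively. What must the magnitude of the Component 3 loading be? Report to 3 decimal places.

0.470

Under orthogonal rotation h² = Σλ², so λ_Component 3² = h² − (0.1424) = 0.363 − 0.1424 = 0.2206.
|λ| = √0.2206 = 0.4697.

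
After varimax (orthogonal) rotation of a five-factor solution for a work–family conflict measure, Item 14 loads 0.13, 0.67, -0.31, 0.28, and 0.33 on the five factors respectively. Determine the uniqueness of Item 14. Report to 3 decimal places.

0.251

h² = 0.13² + 0.67² + (-0.31)² + 0.28² + 0.33² = 0.0169 + 0.4489 + 0.0961 + 0.0784 + 0.1089 = 0.7492
Uniqueness u² = 1 − h² = 1 − 0.7492 = 0.2508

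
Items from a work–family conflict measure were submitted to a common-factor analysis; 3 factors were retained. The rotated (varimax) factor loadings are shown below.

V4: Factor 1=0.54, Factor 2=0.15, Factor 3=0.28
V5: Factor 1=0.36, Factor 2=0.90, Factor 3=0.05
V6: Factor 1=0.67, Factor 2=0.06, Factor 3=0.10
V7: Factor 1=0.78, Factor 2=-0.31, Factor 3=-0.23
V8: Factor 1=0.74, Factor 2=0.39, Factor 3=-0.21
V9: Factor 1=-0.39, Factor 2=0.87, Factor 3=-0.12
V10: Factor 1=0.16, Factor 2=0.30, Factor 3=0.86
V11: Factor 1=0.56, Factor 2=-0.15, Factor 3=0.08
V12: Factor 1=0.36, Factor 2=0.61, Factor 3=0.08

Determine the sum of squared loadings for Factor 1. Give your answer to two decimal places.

SS loadings for Factor 1 = 0.54² + 0.36² + 0.67² + 0.78² + 0.74² + (-0.39)² + 0.16² + 0.56² + 0.36² = 0.2916 + 0.1296 + 0.4489 + 0.6084 + 0.5476 + 0.1521 + 0.0256 + 0.3136 + 0.1296 = 2.6470

2.65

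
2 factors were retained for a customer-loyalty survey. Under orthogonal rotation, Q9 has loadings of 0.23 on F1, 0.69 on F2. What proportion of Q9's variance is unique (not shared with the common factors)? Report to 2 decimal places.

0.47

h² = 0.23² + 0.69² = 0.0529 + 0.4761 = 0.5290
Uniqueness u² = 1 − h² = 1 − 0.5290 = 0.4710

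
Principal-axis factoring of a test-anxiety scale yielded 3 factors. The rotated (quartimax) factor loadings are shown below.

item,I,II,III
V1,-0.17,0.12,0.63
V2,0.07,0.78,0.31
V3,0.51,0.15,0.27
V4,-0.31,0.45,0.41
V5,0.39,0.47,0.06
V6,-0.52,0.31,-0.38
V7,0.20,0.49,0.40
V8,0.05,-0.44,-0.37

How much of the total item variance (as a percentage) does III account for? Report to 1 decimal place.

SS loadings for III = 0.63² + 0.31² + 0.27² + 0.41² + 0.06² + (-0.38)² + 0.40² + (-0.37)² = 1.1789
With 8 standardized items, total variance = 8. Proportion = 1.1789/8 = 0.1474 → 14.74%.

14.7%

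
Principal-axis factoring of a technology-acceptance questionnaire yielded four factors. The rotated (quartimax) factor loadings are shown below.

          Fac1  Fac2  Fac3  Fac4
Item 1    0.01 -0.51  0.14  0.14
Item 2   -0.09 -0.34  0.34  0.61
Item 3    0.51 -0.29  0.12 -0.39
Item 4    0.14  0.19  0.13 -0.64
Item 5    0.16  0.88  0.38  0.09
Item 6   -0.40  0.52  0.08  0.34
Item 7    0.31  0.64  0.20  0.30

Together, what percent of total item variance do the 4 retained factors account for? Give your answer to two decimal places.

SS loadings by factor: 0.5696, 1.9503, 0.3573, 1.1671; total = 4.0443.
Total variance with 7 standardized items is 7, so the solution explains 4.0443/7 = 0.5778 = 57.78%.

57.78%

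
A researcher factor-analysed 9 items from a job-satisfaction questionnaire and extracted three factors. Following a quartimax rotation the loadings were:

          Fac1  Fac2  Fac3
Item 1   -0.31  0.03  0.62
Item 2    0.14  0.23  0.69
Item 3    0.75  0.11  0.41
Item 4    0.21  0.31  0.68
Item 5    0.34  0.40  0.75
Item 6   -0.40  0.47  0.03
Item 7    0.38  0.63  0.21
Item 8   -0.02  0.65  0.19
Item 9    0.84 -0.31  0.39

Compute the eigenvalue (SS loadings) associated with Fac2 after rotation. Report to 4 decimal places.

SS loadings for Fac2 = 0.03² + 0.23² + 0.11² + 0.31² + 0.40² + 0.47² + 0.63² + 0.65² + (-0.31)² = 0.0009 + 0.0529 + 0.0121 + 0.0961 + 0.1600 + 0.2209 + 0.3969 + 0.4225 + 0.0961 = 1.4584

1.4584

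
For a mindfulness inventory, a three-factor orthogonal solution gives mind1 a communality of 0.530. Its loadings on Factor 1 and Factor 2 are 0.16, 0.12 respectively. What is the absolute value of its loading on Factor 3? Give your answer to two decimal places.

0.70

Under orthogonal rotation h² = Σλ², so λ_Factor 3² = h² − (0.0400) = 0.530 − 0.0400 = 0.4900.
|λ| = √0.4900 = 0.7000.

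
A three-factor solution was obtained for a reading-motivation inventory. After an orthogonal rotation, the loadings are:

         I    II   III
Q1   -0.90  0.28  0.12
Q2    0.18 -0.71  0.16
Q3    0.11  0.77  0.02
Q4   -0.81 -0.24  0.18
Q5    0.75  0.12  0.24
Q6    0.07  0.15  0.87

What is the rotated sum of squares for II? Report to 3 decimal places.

1.270

SS loadings for II = 0.28² + (-0.71)² + 0.77² + (-0.24)² + 0.12² + 0.15² = 0.0784 + 0.5041 + 0.5929 + 0.0576 + 0.0144 + 0.0225 = 1.2699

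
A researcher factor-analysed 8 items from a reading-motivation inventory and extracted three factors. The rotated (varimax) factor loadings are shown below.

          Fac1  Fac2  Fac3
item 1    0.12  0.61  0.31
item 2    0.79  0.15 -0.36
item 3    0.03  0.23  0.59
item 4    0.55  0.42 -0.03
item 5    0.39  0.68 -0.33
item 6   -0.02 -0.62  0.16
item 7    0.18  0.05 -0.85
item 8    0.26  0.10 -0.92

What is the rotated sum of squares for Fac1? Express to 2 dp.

1.19

SS loadings for Fac1 = 0.12² + 0.79² + 0.03² + 0.55² + 0.39² + (-0.02)² + 0.18² + 0.26² = 0.0144 + 0.6241 + 0.0009 + 0.3025 + 0.1521 + 0.0004 + 0.0324 + 0.0676 = 1.1944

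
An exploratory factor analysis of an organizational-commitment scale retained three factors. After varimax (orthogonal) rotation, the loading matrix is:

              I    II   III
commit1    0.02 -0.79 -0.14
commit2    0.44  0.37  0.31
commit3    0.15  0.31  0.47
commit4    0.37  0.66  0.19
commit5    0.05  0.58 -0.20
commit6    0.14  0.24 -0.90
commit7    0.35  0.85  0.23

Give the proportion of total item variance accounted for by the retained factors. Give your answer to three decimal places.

SS loadings by factor: 0.4980, 2.4092, 1.2756; total = 4.1828.
Total variance with 7 standardized items is 7, so the solution explains 4.1828/7 = 0.5975.

0.598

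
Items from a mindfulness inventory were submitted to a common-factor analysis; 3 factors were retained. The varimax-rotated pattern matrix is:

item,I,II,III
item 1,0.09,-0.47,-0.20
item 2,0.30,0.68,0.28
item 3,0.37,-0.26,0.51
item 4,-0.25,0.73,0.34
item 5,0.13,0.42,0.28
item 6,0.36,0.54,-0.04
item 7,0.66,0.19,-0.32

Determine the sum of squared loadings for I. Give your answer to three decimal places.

SS loadings for I = 0.09² + 0.30² + 0.37² + (-0.25)² + 0.13² + 0.36² + 0.66² = 0.0081 + 0.0900 + 0.1369 + 0.0625 + 0.0169 + 0.1296 + 0.4356 = 0.8796

0.880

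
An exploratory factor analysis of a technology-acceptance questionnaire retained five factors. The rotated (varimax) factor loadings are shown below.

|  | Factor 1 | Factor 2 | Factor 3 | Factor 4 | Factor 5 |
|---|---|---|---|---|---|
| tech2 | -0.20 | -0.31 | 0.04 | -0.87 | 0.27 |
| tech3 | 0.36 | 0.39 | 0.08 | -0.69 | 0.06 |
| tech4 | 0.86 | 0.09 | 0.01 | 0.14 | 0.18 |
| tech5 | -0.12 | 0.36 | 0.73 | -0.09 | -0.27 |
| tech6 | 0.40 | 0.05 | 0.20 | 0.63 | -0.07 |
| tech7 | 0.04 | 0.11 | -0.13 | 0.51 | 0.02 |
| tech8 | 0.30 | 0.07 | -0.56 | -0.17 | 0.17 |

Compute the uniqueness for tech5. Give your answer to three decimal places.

0.242

h² = (-0.12)² + 0.36² + 0.73² + (-0.09)² + (-0.27)² = 0.0144 + 0.1296 + 0.5329 + 0.0081 + 0.0729 = 0.7579
Uniqueness u² = 1 − h² = 1 − 0.7579 = 0.2421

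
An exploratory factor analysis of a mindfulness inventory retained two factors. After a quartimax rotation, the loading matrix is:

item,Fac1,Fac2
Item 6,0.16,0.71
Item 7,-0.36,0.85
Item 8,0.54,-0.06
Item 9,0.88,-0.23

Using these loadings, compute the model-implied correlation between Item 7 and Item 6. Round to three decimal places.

0.546

r̂ = Σ λ_i·λ_j across factors = (-0.36)(0.16) + (0.85)(0.71)
  = -0.0576 +0.6035 = 0.5459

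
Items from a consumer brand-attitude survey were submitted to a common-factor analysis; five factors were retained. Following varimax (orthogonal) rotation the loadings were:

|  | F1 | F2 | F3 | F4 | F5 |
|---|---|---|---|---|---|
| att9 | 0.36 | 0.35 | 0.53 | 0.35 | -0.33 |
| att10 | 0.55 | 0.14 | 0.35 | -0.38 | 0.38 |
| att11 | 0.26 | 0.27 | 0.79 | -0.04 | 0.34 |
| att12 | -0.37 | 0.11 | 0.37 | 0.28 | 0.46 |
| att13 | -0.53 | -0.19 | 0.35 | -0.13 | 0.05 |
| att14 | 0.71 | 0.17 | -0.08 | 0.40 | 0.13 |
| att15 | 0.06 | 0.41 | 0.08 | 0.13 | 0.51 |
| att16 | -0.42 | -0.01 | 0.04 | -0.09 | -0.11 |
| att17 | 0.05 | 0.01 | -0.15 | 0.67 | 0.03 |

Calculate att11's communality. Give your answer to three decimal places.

0.882

h² = 0.26² + 0.27² + 0.79² + (-0.04)² + 0.34² = 0.0676 + 0.0729 + 0.6241 + 0.0016 + 0.1156 = 0.8818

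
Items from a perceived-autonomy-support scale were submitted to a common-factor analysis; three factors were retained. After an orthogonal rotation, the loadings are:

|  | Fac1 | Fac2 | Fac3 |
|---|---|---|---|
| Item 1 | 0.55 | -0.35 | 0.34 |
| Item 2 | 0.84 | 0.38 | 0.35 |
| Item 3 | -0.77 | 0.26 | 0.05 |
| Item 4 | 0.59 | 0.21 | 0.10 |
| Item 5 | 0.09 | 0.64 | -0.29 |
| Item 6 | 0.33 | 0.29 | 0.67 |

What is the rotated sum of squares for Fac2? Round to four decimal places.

0.8723

SS loadings for Fac2 = (-0.35)² + 0.38² + 0.26² + 0.21² + 0.64² + 0.29² = 0.1225 + 0.1444 + 0.0676 + 0.0441 + 0.4096 + 0.0841 = 0.8723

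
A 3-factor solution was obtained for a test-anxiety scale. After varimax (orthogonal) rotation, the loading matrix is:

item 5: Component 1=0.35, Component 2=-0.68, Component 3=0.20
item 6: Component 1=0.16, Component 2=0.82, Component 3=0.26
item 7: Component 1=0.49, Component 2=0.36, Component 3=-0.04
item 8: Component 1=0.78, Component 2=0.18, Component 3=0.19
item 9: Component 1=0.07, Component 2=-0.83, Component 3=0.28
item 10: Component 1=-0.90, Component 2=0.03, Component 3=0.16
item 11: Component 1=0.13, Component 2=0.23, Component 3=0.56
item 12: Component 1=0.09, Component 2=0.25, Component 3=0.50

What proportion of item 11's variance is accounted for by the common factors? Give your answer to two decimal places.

0.38

h² = 0.13² + 0.23² + 0.56² = 0.0169 + 0.0529 + 0.3136 = 0.3834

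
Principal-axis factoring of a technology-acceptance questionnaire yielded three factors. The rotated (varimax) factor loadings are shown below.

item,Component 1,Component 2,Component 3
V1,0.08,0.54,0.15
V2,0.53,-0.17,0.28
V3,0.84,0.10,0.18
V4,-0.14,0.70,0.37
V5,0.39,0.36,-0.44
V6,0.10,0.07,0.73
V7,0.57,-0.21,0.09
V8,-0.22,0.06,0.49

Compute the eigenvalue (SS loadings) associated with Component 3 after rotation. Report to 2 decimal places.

1.24

SS loadings for Component 3 = 0.15² + 0.28² + 0.18² + 0.37² + (-0.44)² + 0.73² + 0.09² + 0.49² = 0.0225 + 0.0784 + 0.0324 + 0.1369 + 0.1936 + 0.5329 + 0.0081 + 0.2401 = 1.2449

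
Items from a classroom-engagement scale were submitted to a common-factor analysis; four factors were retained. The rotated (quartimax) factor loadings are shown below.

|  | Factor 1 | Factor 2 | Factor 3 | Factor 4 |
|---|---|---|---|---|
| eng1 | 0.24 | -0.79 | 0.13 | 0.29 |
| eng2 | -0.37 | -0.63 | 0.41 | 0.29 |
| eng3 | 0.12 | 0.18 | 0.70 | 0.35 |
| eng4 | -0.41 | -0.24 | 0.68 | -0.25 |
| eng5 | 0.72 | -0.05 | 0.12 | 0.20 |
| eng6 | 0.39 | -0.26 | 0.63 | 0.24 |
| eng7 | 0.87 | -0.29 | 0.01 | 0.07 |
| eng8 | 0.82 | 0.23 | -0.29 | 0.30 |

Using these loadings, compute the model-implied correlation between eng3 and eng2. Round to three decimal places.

r̂ = Σ λ_i·λ_j across factors = (0.12)(-0.37) + (0.18)(-0.63) + (0.70)(0.41) + (0.35)(0.29)
  = -0.0444 -0.1134 +0.2870 +0.1015 = 0.2307

0.231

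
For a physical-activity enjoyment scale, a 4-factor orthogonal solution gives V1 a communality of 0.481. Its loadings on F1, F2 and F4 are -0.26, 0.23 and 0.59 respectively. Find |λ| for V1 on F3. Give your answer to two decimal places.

0.11

Under orthogonal rotation h² = Σλ², so λ_F3² = h² − (0.4686) = 0.481 − 0.4686 = 0.0124.
|λ| = √0.0124 = 0.1114.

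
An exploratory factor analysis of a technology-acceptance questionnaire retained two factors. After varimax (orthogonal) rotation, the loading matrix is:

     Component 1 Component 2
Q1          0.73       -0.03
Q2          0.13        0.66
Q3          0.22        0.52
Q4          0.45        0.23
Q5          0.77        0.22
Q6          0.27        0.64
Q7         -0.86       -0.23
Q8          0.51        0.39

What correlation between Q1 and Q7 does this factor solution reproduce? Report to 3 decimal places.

r̂ = Σ λ_i·λ_j across factors = (0.73)(-0.86) + (-0.03)(-0.23)
  = -0.6278 +0.0069 = -0.6209

-0.621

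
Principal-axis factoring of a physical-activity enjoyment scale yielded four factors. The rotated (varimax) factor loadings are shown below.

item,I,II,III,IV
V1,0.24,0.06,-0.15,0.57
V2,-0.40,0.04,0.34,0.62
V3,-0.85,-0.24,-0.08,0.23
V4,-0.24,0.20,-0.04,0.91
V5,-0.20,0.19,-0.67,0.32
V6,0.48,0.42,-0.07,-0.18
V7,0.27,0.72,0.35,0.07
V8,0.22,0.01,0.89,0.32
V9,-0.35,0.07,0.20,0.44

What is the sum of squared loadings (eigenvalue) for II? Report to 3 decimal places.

SS loadings for II = 0.06² + 0.04² + (-0.24)² + 0.20² + 0.19² + 0.42² + 0.72² + 0.01² + 0.07² = 0.0036 + 0.0016 + 0.0576 + 0.0400 + 0.0361 + 0.1764 + 0.5184 + 0.0001 + 0.0049 = 0.8387

0.839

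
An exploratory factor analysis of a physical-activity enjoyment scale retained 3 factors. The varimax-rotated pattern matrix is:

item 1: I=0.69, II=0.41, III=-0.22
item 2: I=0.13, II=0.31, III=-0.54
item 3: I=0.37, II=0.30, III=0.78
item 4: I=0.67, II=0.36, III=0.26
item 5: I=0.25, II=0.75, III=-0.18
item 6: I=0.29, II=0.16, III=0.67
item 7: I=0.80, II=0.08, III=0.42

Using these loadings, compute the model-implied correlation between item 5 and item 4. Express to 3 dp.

r̂ = Σ λ_i·λ_j across factors = (0.25)(0.67) + (0.75)(0.36) + (-0.18)(0.26)
  = +0.1675 +0.2700 -0.0468 = 0.3907

0.391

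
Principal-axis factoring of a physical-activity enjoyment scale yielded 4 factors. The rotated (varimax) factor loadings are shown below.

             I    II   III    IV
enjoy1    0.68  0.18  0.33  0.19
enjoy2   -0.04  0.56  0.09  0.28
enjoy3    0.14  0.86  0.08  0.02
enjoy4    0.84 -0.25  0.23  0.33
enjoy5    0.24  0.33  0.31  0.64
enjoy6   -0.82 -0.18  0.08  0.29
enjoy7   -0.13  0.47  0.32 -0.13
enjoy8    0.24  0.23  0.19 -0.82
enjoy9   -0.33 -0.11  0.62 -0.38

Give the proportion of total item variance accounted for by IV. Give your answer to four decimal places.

0.1724

SS loadings for IV = 0.19² + 0.28² + 0.02² + 0.33² + 0.64² + 0.29² + (-0.13)² + (-0.82)² + (-0.38)² = 1.5512
Proportion of variance = 1.5512 / 9 = 0.1724.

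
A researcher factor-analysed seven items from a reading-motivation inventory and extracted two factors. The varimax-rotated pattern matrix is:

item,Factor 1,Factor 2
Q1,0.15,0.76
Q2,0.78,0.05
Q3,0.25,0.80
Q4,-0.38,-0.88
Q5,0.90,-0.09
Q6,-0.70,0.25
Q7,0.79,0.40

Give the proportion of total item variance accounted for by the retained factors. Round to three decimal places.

0.712

Communalities: 0.6001, 0.6109, 0.7025, 0.9188, 0.8181, 0.5525, 0.7841; Σh² = 4.9870.
Total variance with 7 standardized items is 7, so the solution explains 4.9870/7 = 0.7124.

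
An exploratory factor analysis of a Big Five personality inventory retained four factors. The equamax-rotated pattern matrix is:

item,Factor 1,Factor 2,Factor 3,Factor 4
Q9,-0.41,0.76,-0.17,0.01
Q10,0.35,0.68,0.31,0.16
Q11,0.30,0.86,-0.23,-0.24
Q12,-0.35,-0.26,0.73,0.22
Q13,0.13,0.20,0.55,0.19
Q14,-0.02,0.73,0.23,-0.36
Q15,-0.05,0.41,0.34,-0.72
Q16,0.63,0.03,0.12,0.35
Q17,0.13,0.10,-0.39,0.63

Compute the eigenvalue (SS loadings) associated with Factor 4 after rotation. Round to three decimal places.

SS loadings for Factor 4 = 0.01² + 0.16² + (-0.24)² + 0.22² + 0.19² + (-0.36)² + (-0.72)² + 0.35² + 0.63² = 0.0001 + 0.0256 + 0.0576 + 0.0484 + 0.0361 + 0.1296 + 0.5184 + 0.1225 + 0.3969 = 1.3352

1.335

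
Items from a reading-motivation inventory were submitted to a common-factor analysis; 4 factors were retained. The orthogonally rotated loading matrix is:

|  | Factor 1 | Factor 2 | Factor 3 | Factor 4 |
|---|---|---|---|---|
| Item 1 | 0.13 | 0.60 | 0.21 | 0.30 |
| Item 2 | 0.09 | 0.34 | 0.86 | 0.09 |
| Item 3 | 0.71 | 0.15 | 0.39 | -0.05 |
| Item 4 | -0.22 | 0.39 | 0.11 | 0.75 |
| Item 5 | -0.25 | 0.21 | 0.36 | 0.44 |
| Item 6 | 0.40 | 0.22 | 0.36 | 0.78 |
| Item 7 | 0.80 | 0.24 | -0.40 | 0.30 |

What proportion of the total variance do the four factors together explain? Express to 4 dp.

0.7375

Communalities: 0.5110, 0.8714, 0.6812, 0.7751, 0.4298, 0.9464, 0.9476; Σh² = 5.1625.
Total variance with 7 standardized items is 7, so the solution explains 5.1625/7 = 0.7375.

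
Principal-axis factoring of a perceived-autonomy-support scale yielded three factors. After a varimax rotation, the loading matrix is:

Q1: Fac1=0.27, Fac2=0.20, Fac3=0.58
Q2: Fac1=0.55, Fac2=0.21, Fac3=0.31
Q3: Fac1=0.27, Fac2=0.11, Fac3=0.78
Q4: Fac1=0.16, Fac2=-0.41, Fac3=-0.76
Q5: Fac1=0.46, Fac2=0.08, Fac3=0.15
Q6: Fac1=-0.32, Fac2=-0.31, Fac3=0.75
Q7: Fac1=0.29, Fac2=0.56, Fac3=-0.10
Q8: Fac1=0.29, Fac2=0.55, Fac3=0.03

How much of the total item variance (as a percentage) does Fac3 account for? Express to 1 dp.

SS loadings for Fac3 = 0.58² + 0.31² + 0.78² + (-0.76)² + 0.15² + 0.75² + (-0.10)² + 0.03² = 2.2144
With 8 standardized items, total variance = 8. Proportion = 2.2144/8 = 0.2768 → 27.68%.

27.7%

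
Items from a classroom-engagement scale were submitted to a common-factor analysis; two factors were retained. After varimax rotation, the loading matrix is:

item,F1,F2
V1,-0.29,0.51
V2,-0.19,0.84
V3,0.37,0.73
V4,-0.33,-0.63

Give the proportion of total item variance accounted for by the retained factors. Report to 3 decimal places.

Communalities: 0.3442, 0.7417, 0.6698, 0.5058; Σh² = 2.2615.
Total variance with 4 standardized items is 4, so the solution explains 2.2615/4 = 0.5654.

0.565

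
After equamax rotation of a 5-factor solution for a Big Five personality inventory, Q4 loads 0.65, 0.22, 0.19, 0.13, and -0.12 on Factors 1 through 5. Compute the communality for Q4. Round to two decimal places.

0.54

h² = 0.65² + 0.22² + 0.19² + 0.13² + (-0.12)² = 0.4225 + 0.0484 + 0.0361 + 0.0169 + 0.0144 = 0.5383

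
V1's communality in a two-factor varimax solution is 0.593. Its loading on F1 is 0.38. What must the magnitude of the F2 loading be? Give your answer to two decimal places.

0.67

Under orthogonal rotation h² = Σλ², so λ_F2² = h² − (0.1444) = 0.593 − 0.1444 = 0.4486.
|λ| = √0.4486 = 0.6698.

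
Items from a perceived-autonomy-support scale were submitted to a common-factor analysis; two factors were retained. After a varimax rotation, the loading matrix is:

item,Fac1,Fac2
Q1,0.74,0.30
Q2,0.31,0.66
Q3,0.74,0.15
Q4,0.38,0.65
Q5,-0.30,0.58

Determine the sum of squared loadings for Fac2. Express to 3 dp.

1.307

SS loadings for Fac2 = 0.30² + 0.66² + 0.15² + 0.65² + 0.58² = 0.0900 + 0.4356 + 0.0225 + 0.4225 + 0.3364 = 1.3070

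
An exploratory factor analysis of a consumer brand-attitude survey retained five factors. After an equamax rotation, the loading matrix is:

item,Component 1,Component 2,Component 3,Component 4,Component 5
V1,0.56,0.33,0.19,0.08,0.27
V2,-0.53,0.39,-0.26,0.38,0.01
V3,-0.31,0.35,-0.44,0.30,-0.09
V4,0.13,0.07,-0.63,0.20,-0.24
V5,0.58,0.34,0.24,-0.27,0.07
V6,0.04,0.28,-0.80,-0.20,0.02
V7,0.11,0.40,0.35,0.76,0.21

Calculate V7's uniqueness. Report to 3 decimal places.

0.084

h² = 0.11² + 0.40² + 0.35² + 0.76² + 0.21² = 0.0121 + 0.1600 + 0.1225 + 0.5776 + 0.0441 = 0.9163
Uniqueness u² = 1 − h² = 1 − 0.9163 = 0.0837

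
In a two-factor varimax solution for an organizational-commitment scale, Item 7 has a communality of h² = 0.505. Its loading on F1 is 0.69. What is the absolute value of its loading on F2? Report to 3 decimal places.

0.170

Under orthogonal rotation h² = Σλ², so λ_F2² = h² − (0.4761) = 0.505 − 0.4761 = 0.0289.
|λ| = √0.0289 = 0.1700.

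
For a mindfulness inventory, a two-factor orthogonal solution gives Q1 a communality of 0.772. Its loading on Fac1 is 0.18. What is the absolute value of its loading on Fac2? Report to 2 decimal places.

Under orthogonal rotation h² = Σλ², so λ_Fac2² = h² − (0.0324) = 0.772 − 0.0324 = 0.7396.
|λ| = √0.7396 = 0.8600.

0.86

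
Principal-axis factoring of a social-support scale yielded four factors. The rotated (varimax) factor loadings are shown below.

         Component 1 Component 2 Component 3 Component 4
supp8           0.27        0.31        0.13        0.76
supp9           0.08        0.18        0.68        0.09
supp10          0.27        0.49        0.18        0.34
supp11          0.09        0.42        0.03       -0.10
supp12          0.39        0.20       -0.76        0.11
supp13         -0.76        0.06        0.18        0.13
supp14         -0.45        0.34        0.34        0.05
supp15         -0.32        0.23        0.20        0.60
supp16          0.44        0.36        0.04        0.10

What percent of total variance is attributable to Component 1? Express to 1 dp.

15.4%

SS loadings for Component 1 = 0.27² + 0.08² + 0.27² + 0.09² + 0.39² + (-0.76)² + (-0.45)² + (-0.32)² + 0.44² = 1.3885
With 9 standardized items, total variance = 9. Proportion = 1.3885/9 = 0.1543 → 15.43%.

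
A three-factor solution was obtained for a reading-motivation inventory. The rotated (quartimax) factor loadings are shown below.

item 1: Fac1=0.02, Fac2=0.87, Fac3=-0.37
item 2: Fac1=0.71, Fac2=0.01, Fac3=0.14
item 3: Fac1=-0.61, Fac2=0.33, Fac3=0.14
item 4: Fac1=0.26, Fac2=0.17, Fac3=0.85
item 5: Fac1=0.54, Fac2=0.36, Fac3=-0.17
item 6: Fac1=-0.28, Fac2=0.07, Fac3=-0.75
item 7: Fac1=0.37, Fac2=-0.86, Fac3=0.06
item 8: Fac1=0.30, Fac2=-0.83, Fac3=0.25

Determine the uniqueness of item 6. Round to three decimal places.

0.354

h² = (-0.28)² + 0.07² + (-0.75)² = 0.0784 + 0.0049 + 0.5625 = 0.6458
Uniqueness u² = 1 − h² = 1 − 0.6458 = 0.3542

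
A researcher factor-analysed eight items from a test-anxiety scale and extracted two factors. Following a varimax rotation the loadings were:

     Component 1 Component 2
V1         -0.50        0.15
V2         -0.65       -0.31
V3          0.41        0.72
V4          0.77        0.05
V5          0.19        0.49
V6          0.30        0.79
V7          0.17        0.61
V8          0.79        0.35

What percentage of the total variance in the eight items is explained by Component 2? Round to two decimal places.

24.98%

SS loadings for Component 2 = 0.15² + (-0.31)² + 0.72² + 0.05² + 0.49² + 0.79² + 0.61² + 0.35² = 1.9983
With 8 standardized items, total variance = 8. Proportion = 1.9983/8 = 0.2498 → 24.98%.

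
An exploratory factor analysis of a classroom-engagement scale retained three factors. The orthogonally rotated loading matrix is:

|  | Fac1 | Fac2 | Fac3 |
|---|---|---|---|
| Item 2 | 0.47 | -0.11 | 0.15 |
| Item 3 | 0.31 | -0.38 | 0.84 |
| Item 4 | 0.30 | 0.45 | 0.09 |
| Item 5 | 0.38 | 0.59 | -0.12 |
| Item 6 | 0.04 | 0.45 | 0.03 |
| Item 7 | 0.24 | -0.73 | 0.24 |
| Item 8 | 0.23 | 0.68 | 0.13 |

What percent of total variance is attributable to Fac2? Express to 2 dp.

SS loadings for Fac2 = (-0.11)² + (-0.38)² + 0.45² + 0.59² + 0.45² + (-0.73)² + 0.68² = 1.9049
With 7 standardized items, total variance = 7. Proportion = 1.9049/7 = 0.2721 → 27.21%.

27.21%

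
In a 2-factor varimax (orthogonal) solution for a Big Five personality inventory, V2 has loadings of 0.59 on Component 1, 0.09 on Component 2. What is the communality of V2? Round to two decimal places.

h² = 0.59² + 0.09² = 0.3481 + 0.0081 = 0.3562

0.36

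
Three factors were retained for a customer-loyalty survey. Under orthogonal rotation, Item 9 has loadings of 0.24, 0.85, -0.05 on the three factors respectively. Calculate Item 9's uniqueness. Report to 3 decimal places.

h² = 0.24² + 0.85² + (-0.05)² = 0.0576 + 0.7225 + 0.0025 = 0.7826
Uniqueness u² = 1 − h² = 1 − 0.7826 = 0.2174

0.217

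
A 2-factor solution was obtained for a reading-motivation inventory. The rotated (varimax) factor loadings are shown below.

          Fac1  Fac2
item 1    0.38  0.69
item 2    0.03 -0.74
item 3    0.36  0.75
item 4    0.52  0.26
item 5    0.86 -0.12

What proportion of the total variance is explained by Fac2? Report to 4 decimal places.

SS loadings for Fac2 = 0.69² + (-0.74)² + 0.75² + 0.26² + (-0.12)² = 1.6682
Proportion of variance = 1.6682 / 5 = 0.3336.

0.3336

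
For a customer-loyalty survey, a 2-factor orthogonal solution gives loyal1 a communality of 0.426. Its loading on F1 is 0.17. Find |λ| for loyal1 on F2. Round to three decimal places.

0.630

Under orthogonal rotation h² = Σλ², so λ_F2² = h² − (0.0289) = 0.426 − 0.0289 = 0.3971.
|λ| = √0.3971 = 0.6302.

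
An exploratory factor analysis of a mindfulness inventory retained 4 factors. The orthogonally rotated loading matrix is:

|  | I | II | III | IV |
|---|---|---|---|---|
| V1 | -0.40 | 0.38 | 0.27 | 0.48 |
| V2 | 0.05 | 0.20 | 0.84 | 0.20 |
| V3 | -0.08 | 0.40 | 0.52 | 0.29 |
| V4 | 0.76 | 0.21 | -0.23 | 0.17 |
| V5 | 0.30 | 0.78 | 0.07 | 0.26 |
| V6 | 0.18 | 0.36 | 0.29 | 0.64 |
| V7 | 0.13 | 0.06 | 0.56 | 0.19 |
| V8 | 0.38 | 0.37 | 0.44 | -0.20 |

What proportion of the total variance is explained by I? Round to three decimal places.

0.129

SS loadings for I = (-0.40)² + 0.05² + (-0.08)² + 0.76² + 0.30² + 0.18² + 0.13² + 0.38² = 1.0302
Proportion of variance = 1.0302 / 8 = 0.1288.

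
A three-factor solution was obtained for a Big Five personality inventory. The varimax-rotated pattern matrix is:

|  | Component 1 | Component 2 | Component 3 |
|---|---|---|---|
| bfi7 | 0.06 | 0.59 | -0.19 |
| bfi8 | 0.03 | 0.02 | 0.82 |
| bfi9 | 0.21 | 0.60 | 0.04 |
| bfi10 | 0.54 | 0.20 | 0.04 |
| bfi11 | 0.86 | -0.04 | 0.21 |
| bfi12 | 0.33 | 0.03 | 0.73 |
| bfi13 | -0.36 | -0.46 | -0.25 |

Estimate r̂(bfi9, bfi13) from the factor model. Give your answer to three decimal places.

-0.362

r̂ = Σ λ_i·λ_j across factors = (0.21)(-0.36) + (0.60)(-0.46) + (0.04)(-0.25)
  = -0.0756 -0.2760 -0.0100 = -0.3616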